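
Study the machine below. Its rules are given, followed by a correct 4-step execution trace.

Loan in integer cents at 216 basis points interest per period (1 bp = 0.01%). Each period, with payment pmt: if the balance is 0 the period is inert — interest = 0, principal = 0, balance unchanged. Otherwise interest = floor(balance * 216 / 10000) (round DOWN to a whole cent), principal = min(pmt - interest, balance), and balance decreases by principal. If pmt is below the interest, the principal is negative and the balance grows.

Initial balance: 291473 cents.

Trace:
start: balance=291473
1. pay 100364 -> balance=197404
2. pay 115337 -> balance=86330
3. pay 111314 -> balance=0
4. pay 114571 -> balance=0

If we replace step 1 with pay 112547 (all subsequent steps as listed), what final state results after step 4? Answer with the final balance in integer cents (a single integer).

0

(re-executing from step 1 with the substitution; state before step 1: balance=291473)
1. pay 112547 -> balance=185221
2. pay 115337 -> balance=73884
3. pay 111314 -> balance=0
4. pay 114571 -> balance=0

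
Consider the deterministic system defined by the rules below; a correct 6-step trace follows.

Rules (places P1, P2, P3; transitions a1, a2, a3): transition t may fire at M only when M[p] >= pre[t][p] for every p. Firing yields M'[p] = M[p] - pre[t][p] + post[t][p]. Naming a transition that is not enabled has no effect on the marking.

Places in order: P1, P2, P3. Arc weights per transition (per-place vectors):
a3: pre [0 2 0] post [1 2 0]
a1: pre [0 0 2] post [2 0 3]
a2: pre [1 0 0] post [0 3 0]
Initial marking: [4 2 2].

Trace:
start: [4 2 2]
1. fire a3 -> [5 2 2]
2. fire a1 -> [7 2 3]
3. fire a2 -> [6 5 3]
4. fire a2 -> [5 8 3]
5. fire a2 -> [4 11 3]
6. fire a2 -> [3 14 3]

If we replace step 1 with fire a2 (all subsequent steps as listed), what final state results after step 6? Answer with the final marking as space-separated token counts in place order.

(re-executing from step 1 with the substitution; state before step 1: [4 2 2])
1. fire a2 -> [3 5 2]
2. fire a1 -> [5 5 3]
3. fire a2 -> [4 8 3]
4. fire a2 -> [3 11 3]
5. fire a2 -> [2 14 3]
6. fire a2 -> [1 17 3]

1 17 3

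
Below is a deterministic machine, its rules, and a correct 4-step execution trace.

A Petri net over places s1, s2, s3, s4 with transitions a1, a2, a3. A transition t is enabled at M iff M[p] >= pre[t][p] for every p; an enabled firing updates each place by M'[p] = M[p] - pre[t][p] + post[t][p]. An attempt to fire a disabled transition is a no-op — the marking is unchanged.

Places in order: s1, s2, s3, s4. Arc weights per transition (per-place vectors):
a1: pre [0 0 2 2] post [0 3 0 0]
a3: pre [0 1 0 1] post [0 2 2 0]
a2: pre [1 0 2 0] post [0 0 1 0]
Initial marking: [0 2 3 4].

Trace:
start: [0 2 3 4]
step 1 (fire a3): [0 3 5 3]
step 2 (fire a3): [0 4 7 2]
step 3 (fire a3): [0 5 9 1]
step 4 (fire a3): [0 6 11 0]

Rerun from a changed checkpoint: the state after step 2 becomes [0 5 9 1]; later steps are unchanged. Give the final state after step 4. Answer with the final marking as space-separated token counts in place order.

0 6 11 0

state after step 2 := [0 5 9 1]
step 3 (fire a3): [0 6 11 0]
step 4 (fire a3): [0 6 11 0]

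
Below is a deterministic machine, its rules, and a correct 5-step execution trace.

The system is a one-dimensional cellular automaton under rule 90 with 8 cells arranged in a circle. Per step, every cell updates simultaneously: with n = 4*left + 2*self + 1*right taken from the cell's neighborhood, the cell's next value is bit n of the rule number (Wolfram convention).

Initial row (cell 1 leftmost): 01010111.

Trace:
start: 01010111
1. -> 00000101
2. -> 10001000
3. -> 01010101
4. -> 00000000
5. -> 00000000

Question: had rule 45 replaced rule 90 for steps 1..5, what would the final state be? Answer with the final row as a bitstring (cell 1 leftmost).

00001101

(re-executing steps 1..5 under rule 45; state before step 1: 01010111)
1. -> 11111100
2. -> 10000000
3. -> 10111110
4. -> 11100001
5. -> 00001101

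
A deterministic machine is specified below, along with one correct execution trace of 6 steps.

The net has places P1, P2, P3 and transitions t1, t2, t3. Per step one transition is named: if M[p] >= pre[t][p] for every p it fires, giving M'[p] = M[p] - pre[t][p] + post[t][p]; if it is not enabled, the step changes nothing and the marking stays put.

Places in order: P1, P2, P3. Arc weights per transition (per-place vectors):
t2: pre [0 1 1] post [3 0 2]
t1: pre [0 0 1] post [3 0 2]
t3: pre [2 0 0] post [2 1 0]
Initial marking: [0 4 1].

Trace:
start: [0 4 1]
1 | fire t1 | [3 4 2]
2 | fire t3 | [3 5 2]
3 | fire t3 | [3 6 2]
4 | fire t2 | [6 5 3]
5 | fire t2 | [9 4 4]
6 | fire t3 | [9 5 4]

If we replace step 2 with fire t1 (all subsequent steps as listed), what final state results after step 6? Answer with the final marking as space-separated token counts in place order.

(re-executing from step 2 with the substitution; state before step 2: [3 4 2])
2 | fire t1 | [6 4 3]
3 | fire t3 | [6 5 3]
4 | fire t2 | [9 4 4]
5 | fire t2 | [12 3 5]
6 | fire t3 | [12 4 5]

12 4 5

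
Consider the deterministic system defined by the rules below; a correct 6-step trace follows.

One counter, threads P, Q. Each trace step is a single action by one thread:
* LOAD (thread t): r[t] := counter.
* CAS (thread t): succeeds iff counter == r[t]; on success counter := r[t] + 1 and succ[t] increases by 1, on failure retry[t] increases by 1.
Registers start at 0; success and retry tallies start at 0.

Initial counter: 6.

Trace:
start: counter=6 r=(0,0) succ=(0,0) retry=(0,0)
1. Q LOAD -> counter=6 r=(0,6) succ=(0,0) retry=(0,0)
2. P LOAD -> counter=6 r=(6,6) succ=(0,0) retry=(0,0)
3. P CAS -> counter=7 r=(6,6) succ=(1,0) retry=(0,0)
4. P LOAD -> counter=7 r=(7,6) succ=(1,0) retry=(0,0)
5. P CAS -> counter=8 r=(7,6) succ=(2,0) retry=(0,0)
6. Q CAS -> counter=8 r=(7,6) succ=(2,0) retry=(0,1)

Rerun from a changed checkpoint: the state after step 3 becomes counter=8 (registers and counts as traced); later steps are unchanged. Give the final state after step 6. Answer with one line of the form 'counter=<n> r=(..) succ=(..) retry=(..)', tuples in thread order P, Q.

state after step 3 := counter=8 r=(6,6) succ=(1,0) retry=(0,0)
4. P LOAD -> counter=8 r=(8,6) succ=(1,0) retry=(0,0)
5. P CAS -> counter=9 r=(8,6) succ=(2,0) retry=(0,0)
6. Q CAS -> counter=9 r=(8,6) succ=(2,0) retry=(0,1)

counter=9 r=(8,6) succ=(2,0) retry=(0,1)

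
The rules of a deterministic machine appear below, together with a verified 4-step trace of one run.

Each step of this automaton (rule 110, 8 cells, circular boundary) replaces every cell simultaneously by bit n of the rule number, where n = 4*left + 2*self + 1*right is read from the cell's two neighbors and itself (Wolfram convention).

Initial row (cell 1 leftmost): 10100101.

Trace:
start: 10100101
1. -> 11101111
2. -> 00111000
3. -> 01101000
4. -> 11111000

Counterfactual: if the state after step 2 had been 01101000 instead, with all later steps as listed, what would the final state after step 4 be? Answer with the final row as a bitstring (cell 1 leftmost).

10001001

state after step 2 := 01101000
3. -> 11111000
4. -> 10001001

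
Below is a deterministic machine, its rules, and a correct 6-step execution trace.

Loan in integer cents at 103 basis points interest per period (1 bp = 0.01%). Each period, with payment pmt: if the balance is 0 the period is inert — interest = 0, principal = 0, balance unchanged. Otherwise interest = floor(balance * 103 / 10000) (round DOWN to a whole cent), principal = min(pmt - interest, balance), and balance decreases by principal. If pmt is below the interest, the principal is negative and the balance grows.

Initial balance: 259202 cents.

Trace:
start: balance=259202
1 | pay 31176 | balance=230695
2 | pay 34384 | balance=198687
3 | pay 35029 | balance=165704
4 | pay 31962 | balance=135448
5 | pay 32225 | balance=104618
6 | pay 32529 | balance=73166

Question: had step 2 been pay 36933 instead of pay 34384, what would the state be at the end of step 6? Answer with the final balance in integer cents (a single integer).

70511

(re-executing from step 2 with the substitution; state before step 2: balance=230695)
2 | pay 36933 | balance=196138
3 | pay 35029 | balance=163129
4 | pay 31962 | balance=132847
5 | pay 32225 | balance=101990
6 | pay 32529 | balance=70511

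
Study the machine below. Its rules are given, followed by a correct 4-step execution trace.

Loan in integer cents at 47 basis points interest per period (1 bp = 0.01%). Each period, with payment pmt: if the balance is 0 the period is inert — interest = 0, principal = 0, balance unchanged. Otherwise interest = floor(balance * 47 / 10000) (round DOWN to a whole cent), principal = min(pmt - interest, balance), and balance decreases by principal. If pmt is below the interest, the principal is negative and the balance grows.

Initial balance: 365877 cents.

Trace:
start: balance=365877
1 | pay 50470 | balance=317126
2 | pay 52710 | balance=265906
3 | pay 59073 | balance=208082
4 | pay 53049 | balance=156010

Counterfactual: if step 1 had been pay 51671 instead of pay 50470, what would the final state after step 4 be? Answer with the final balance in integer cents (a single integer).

(re-executing from step 1 with the substitution; state before step 1: balance=365877)
1 | pay 51671 | balance=315925
2 | pay 52710 | balance=264699
3 | pay 59073 | balance=206870
4 | pay 53049 | balance=154793

154793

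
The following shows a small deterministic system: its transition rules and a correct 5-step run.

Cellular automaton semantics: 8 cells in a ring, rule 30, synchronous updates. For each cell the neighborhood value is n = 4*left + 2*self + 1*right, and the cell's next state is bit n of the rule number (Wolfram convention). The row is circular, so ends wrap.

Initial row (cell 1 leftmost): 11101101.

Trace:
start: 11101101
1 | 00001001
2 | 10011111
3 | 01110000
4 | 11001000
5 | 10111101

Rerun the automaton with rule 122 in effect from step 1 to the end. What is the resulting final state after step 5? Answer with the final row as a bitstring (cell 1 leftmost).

00000000

(re-executing steps 1..5 under rule 122; state before step 1: 11101101)
1 | 00111111
2 | 11100001
3 | 00110011
4 | 11111111
5 | 00000000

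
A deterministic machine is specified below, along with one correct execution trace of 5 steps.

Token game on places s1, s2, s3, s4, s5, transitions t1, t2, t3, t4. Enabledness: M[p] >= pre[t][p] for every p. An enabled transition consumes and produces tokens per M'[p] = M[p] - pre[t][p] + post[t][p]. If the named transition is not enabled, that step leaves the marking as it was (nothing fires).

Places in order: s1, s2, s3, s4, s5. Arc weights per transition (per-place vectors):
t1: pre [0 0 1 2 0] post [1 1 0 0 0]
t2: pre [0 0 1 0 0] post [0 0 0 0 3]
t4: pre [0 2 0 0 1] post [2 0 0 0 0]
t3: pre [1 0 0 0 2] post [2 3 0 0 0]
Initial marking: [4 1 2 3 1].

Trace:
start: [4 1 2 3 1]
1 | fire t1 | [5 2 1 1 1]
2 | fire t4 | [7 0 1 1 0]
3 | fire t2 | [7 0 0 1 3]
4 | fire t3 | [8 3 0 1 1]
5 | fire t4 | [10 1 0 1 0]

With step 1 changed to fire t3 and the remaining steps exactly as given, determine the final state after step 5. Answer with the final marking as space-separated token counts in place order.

7 2 1 3 1

(re-executing from step 1 with the substitution; state before step 1: [4 1 2 3 1])
1 | fire t3 | [4 1 2 3 1]
2 | fire t4 | [4 1 2 3 1]
3 | fire t2 | [4 1 1 3 4]
4 | fire t3 | [5 4 1 3 2]
5 | fire t4 | [7 2 1 3 1]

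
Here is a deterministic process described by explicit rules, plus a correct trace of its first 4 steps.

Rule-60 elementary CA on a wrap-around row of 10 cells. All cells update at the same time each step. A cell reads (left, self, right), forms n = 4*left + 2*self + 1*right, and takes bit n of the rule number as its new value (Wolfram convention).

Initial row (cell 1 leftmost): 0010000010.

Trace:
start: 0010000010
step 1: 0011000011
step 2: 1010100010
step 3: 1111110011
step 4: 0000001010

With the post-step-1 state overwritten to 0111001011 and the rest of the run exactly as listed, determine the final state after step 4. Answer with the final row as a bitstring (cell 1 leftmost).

state after step 1 := 0111001011
step 2: 1100101110
step 3: 1010111001
step 4: 0111100101

0111100101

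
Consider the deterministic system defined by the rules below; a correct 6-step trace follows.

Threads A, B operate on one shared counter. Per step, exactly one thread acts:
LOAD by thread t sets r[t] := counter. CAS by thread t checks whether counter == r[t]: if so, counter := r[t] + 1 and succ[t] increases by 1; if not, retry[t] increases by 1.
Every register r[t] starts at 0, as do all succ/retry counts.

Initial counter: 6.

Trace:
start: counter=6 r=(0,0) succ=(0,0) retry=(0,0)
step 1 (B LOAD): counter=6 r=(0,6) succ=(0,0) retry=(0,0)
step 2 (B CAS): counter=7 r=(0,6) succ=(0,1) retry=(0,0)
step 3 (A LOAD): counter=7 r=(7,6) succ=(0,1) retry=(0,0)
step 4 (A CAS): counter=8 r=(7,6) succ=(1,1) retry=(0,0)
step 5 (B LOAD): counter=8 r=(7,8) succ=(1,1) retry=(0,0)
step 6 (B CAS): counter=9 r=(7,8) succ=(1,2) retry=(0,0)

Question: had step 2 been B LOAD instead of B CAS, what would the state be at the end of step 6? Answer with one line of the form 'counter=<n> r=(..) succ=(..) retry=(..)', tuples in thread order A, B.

(re-executing from step 2 with the substitution; state before step 2: counter=6 r=(0,6) succ=(0,0) retry=(0,0))
step 2 (B LOAD): counter=6 r=(0,6) succ=(0,0) retry=(0,0)
step 3 (A LOAD): counter=6 r=(6,6) succ=(0,0) retry=(0,0)
step 4 (A CAS): counter=7 r=(6,6) succ=(1,0) retry=(0,0)
step 5 (B LOAD): counter=7 r=(6,7) succ=(1,0) retry=(0,0)
step 6 (B CAS): counter=8 r=(6,7) succ=(1,1) retry=(0,0)

counter=8 r=(6,7) succ=(1,1) retry=(0,0)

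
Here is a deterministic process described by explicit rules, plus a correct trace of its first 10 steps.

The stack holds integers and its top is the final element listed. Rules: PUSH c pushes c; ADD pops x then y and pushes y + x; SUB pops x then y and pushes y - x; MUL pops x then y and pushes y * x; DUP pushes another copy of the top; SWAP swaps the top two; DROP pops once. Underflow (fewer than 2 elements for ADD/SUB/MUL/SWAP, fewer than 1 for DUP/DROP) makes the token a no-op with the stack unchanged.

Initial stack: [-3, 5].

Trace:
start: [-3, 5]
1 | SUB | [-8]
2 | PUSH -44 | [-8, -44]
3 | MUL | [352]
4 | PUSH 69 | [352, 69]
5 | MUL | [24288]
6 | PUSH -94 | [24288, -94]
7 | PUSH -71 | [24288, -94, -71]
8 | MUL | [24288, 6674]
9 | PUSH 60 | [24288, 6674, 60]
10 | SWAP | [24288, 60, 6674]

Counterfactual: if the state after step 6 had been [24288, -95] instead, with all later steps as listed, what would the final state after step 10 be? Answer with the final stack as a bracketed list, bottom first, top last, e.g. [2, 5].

state after step 6 := [24288, -95]
7 | PUSH -71 | [24288, -95, -71]
8 | MUL | [24288, 6745]
9 | PUSH 60 | [24288, 6745, 60]
10 | SWAP | [24288, 60, 6745]

[24288, 60, 6745]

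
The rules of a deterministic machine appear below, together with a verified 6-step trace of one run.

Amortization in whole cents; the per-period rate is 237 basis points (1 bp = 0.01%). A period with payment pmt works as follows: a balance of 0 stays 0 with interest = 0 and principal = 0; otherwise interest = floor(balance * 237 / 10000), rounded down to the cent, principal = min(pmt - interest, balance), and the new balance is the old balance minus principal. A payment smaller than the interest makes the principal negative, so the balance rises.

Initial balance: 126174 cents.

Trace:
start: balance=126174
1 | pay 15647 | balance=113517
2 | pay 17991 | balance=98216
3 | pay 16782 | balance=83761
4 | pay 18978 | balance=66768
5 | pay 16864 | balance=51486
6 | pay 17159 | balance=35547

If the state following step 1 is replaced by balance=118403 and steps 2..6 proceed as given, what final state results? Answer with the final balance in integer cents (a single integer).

state after step 1 := balance=118403
2 | pay 17991 | balance=103218
3 | pay 16782 | balance=88882
4 | pay 18978 | balance=72010
5 | pay 16864 | balance=56852
6 | pay 17159 | balance=41040

41040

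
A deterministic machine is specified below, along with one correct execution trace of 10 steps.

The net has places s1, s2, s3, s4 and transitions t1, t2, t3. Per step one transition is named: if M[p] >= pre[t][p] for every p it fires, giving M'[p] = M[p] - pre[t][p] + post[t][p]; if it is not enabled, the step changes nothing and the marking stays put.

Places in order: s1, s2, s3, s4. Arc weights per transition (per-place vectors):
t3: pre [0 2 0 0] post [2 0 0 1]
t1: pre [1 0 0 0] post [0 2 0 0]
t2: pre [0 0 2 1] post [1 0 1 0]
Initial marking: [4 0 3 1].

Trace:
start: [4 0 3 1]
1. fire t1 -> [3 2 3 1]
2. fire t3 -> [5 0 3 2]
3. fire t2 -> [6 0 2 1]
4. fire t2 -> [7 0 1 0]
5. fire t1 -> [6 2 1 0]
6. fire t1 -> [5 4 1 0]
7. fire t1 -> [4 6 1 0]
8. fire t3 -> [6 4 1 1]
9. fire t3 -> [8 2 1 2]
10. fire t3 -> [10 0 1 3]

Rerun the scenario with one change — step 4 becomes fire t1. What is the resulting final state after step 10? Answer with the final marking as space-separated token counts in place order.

8 2 2 4

(re-executing from step 4 with the substitution; state before step 4: [6 0 2 1])
4. fire t1 -> [5 2 2 1]
5. fire t1 -> [4 4 2 1]
6. fire t1 -> [3 6 2 1]
7. fire t1 -> [2 8 2 1]
8. fire t3 -> [4 6 2 2]
9. fire t3 -> [6 4 2 3]
10. fire t3 -> [8 2 2 4]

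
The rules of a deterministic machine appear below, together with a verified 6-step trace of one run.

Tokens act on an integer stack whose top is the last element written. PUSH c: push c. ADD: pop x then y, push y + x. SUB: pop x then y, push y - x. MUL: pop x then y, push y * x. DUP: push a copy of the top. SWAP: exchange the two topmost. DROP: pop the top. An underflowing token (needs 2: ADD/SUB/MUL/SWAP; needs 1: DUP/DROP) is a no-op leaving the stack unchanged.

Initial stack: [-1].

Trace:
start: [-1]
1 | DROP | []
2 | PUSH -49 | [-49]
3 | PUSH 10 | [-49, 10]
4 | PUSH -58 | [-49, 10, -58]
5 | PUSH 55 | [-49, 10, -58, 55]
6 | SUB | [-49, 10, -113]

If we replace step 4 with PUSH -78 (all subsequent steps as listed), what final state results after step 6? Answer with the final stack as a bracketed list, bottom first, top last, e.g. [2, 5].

(re-executing from step 4 with the substitution; state before step 4: [-49, 10])
4 | PUSH -78 | [-49, 10, -78]
5 | PUSH 55 | [-49, 10, -78, 55]
6 | SUB | [-49, 10, -133]

[-49, 10, -133]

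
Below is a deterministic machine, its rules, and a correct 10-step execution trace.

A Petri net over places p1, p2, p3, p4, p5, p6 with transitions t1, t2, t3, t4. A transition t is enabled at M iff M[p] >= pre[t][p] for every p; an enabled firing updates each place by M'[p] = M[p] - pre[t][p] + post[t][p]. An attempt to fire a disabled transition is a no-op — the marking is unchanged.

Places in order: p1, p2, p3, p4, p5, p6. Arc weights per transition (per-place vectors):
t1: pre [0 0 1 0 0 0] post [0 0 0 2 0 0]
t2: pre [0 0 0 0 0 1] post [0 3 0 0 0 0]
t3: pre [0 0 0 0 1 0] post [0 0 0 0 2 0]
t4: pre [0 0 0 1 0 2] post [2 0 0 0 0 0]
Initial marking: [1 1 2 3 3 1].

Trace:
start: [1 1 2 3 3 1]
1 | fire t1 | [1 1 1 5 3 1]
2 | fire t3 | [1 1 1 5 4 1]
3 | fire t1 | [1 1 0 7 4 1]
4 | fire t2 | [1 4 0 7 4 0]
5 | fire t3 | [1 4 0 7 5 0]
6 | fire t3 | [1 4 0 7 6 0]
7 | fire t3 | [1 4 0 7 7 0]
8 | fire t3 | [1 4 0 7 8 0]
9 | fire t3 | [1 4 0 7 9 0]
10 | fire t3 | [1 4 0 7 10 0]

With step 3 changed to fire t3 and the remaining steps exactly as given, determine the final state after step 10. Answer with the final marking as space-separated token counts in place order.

(re-executing from step 3 with the substitution; state before step 3: [1 1 1 5 4 1])
3 | fire t3 | [1 1 1 5 5 1]
4 | fire t2 | [1 4 1 5 5 0]
5 | fire t3 | [1 4 1 5 6 0]
6 | fire t3 | [1 4 1 5 7 0]
7 | fire t3 | [1 4 1 5 8 0]
8 | fire t3 | [1 4 1 5 9 0]
9 | fire t3 | [1 4 1 5 10 0]
10 | fire t3 | [1 4 1 5 11 0]

1 4 1 5 11 0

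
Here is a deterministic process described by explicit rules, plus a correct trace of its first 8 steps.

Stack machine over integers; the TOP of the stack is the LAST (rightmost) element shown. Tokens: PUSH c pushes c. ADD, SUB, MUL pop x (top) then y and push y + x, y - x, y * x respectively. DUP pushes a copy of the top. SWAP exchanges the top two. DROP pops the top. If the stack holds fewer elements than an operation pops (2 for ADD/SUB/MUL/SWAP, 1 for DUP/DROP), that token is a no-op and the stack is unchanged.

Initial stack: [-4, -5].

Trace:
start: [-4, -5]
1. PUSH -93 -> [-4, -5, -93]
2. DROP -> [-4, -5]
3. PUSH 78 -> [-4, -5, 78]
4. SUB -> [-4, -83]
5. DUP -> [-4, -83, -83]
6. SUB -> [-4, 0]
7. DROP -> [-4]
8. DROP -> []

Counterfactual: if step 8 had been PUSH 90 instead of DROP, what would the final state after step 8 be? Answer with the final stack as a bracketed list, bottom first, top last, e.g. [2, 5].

[-4, 90]

(re-executing from step 8 with the substitution; state before step 8: [-4])
8. PUSH 90 -> [-4, 90]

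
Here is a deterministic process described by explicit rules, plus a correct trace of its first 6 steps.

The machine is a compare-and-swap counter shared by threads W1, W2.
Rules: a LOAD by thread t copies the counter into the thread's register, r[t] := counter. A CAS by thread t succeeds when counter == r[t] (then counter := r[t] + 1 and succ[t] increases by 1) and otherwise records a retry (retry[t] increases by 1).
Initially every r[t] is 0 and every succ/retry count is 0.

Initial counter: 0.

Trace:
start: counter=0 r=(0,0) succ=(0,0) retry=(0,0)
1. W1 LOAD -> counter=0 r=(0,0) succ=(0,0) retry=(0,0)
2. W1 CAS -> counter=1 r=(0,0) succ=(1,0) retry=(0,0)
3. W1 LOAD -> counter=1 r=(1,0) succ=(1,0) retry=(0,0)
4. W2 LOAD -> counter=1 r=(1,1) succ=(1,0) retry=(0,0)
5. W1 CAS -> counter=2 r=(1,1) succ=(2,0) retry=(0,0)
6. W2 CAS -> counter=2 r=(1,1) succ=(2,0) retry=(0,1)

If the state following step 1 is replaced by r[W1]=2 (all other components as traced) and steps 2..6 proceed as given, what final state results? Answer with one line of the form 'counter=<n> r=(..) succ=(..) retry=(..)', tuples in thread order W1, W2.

state after step 1 := counter=0 r=(2,0) succ=(0,0) retry=(0,0)
2. W1 CAS -> counter=0 r=(2,0) succ=(0,0) retry=(1,0)
3. W1 LOAD -> counter=0 r=(0,0) succ=(0,0) retry=(1,0)
4. W2 LOAD -> counter=0 r=(0,0) succ=(0,0) retry=(1,0)
5. W1 CAS -> counter=1 r=(0,0) succ=(1,0) retry=(1,0)
6. W2 CAS -> counter=1 r=(0,0) succ=(1,0) retry=(1,1)

counter=1 r=(0,0) succ=(1,0) retry=(1,1)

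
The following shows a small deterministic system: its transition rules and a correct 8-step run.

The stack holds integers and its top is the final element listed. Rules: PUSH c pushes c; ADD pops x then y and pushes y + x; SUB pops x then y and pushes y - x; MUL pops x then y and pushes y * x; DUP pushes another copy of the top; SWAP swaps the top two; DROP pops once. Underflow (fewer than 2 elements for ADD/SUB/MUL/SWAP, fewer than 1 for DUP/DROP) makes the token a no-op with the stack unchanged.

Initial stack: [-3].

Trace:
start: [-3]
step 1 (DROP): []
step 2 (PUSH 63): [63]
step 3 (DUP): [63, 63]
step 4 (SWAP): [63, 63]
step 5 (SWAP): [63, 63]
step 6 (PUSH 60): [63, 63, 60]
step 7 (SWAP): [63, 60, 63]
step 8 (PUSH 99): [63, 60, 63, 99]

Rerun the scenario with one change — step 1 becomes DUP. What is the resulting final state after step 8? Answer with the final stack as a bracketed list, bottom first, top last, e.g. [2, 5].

(re-executing from step 1 with the substitution; state before step 1: [-3])
step 1 (DUP): [-3, -3]
step 2 (PUSH 63): [-3, -3, 63]
step 3 (DUP): [-3, -3, 63, 63]
step 4 (SWAP): [-3, -3, 63, 63]
step 5 (SWAP): [-3, -3, 63, 63]
step 6 (PUSH 60): [-3, -3, 63, 63, 60]
step 7 (SWAP): [-3, -3, 63, 60, 63]
step 8 (PUSH 99): [-3, -3, 63, 60, 63, 99]

[-3, -3, 63, 60, 63, 99]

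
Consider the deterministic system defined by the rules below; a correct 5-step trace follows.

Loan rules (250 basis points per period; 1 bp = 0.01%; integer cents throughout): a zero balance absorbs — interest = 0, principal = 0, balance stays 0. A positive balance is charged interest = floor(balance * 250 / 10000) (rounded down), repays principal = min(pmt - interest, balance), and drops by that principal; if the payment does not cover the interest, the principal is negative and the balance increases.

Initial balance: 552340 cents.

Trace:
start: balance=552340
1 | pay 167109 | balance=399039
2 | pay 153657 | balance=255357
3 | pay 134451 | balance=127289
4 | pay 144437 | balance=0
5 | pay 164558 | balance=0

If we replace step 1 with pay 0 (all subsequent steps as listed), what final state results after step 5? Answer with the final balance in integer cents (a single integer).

5584

(re-executing from step 1 with the substitution; state before step 1: balance=552340)
1 | pay 0 | balance=566148
2 | pay 153657 | balance=426644
3 | pay 134451 | balance=302859
4 | pay 144437 | balance=165993
5 | pay 164558 | balance=5584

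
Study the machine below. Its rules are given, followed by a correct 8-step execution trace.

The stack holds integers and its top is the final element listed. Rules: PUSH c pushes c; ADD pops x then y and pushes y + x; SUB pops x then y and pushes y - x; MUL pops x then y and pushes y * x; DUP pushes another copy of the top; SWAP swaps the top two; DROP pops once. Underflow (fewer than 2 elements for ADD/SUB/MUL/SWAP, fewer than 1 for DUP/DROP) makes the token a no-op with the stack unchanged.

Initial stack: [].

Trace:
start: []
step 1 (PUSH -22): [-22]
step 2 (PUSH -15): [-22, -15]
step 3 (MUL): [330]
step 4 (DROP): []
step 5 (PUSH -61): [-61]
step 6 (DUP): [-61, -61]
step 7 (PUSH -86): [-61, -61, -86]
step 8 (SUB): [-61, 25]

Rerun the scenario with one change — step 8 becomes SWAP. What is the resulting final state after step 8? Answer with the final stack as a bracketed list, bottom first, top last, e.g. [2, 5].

(re-executing from step 8 with the substitution; state before step 8: [-61, -61, -86])
step 8 (SWAP): [-61, -86, -61]

[-61, -86, -61]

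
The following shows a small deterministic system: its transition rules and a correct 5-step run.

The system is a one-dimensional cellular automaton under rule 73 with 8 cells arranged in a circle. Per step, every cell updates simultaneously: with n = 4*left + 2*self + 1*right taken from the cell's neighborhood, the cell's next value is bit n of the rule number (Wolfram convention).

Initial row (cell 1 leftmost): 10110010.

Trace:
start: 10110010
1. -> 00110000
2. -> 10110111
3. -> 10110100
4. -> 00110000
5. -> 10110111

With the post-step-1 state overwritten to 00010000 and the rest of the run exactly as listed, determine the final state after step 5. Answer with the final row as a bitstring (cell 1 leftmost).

state after step 1 := 00010000
2. -> 11000111
3. -> 01010100
4. -> 00000001
5. -> 01111100

01111100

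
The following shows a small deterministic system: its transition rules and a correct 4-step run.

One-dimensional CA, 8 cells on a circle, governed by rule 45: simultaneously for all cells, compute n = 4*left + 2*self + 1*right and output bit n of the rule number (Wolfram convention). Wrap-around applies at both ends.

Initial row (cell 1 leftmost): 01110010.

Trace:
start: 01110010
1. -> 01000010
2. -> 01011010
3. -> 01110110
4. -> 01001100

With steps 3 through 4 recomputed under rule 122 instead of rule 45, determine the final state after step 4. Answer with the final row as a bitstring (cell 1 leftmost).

(re-executing steps 3..4 under rule 122; state before step 3: 01011010)
3. -> 10111101
4. -> 11100111

11100111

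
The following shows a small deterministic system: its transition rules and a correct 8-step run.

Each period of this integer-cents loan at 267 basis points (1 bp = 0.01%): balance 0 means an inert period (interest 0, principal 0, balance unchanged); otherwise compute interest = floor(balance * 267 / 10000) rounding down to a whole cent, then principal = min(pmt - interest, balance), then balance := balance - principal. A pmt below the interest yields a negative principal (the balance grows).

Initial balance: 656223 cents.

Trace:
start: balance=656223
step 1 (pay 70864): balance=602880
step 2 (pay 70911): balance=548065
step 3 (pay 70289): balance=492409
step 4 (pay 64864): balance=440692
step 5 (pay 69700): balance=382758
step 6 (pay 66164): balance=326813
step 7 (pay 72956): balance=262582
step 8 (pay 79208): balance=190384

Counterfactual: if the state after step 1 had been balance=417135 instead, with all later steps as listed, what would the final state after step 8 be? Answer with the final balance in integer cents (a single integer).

0

state after step 1 := balance=417135
step 2 (pay 70911): balance=357361
step 3 (pay 70289): balance=296613
step 4 (pay 64864): balance=239668
step 5 (pay 69700): balance=176367
step 6 (pay 66164): balance=114911
step 7 (pay 72956): balance=45023
step 8 (pay 79208): balance=0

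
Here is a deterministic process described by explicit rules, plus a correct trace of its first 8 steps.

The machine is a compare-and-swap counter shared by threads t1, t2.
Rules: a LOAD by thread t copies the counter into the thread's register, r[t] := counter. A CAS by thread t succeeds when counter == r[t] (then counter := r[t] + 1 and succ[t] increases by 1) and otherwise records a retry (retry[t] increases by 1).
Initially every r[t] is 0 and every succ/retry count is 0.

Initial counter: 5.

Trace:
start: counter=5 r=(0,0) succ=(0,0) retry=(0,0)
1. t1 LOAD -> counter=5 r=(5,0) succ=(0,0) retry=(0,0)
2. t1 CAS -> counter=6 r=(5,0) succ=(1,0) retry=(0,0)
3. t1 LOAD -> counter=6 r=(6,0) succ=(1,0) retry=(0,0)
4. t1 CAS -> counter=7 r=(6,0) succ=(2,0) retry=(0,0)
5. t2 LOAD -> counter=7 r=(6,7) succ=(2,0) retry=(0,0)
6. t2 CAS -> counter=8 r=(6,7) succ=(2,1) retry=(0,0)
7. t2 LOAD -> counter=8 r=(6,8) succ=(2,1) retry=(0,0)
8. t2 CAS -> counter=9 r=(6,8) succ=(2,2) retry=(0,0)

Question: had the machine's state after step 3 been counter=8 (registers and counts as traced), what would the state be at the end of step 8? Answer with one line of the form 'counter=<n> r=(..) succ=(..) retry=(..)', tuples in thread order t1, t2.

counter=10 r=(6,9) succ=(1,2) retry=(1,0)

state after step 3 := counter=8 r=(6,0) succ=(1,0) retry=(0,0)
4. t1 CAS -> counter=8 r=(6,0) succ=(1,0) retry=(1,0)
5. t2 LOAD -> counter=8 r=(6,8) succ=(1,0) retry=(1,0)
6. t2 CAS -> counter=9 r=(6,8) succ=(1,1) retry=(1,0)
7. t2 LOAD -> counter=9 r=(6,9) succ=(1,1) retry=(1,0)
8. t2 CAS -> counter=10 r=(6,9) succ=(1,2) retry=(1,0)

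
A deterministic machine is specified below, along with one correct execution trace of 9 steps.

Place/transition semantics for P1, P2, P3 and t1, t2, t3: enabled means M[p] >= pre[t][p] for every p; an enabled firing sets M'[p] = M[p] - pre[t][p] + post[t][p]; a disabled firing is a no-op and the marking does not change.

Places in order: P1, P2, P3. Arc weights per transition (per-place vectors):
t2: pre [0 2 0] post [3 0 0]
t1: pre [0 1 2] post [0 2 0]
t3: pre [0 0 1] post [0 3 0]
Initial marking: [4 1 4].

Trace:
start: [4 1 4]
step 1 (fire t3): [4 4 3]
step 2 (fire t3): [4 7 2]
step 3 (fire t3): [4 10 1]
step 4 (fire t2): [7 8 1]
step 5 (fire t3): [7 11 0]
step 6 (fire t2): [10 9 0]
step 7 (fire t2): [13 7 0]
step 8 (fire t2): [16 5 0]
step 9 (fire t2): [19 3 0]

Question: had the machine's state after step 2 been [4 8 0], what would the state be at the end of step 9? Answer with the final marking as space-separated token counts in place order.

16 0 0

state after step 2 := [4 8 0]
step 3 (fire t3): [4 8 0]
step 4 (fire t2): [7 6 0]
step 5 (fire t3): [7 6 0]
step 6 (fire t2): [10 4 0]
step 7 (fire t2): [13 2 0]
step 8 (fire t2): [16 0 0]
step 9 (fire t2): [16 0 0]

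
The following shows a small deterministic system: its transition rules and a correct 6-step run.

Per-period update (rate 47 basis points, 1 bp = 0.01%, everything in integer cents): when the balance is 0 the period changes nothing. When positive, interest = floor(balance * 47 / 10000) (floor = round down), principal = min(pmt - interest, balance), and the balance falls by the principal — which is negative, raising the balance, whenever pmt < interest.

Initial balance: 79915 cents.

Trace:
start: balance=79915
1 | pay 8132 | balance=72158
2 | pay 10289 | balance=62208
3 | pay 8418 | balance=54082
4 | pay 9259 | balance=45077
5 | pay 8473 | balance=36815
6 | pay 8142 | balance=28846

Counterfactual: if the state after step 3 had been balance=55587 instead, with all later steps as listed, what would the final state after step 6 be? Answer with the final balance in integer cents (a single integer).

state after step 3 := balance=55587
4 | pay 9259 | balance=46589
5 | pay 8473 | balance=38334
6 | pay 8142 | balance=30372

30372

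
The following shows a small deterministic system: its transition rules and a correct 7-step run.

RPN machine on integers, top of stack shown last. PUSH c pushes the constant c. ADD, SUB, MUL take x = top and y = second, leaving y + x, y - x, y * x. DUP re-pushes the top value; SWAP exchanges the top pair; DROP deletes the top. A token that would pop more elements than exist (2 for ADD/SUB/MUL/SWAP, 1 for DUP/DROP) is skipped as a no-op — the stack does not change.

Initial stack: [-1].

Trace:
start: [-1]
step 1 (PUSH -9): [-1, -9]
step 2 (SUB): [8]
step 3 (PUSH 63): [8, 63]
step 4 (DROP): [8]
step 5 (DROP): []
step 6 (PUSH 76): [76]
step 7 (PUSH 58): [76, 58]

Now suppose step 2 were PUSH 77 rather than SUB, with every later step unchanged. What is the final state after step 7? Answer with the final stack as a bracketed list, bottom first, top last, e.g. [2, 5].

(re-executing from step 2 with the substitution; state before step 2: [-1, -9])
step 2 (PUSH 77): [-1, -9, 77]
step 3 (PUSH 63): [-1, -9, 77, 63]
step 4 (DROP): [-1, -9, 77]
step 5 (DROP): [-1, -9]
step 6 (PUSH 76): [-1, -9, 76]
step 7 (PUSH 58): [-1, -9, 76, 58]

[-1, -9, 76, 58]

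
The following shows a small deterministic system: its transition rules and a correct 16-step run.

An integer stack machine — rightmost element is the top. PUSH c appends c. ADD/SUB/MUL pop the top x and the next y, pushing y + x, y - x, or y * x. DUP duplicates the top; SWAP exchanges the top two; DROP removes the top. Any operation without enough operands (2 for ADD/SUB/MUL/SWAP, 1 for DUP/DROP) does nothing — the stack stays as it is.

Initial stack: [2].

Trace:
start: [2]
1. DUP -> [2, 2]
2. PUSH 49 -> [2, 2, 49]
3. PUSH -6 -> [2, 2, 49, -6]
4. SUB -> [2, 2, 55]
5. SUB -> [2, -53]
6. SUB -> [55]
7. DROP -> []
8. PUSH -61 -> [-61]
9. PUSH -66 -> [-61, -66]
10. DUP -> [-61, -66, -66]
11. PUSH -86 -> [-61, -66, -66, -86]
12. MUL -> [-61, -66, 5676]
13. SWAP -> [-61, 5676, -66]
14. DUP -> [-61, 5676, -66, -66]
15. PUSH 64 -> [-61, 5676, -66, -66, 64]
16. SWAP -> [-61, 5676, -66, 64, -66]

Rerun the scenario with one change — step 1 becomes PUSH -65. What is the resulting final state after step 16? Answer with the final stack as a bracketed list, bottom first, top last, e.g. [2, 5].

[-61, 5676, -66, 64, -66]

(re-executing from step 1 with the substitution; state before step 1: [2])
1. PUSH -65 -> [2, -65]
2. PUSH 49 -> [2, -65, 49]
3. PUSH -6 -> [2, -65, 49, -6]
4. SUB -> [2, -65, 55]
5. SUB -> [2, -120]
6. SUB -> [122]
7. DROP -> []
8. PUSH -61 -> [-61]
9. PUSH -66 -> [-61, -66]
10. DUP -> [-61, -66, -66]
11. PUSH -86 -> [-61, -66, -66, -86]
12. MUL -> [-61, -66, 5676]
13. SWAP -> [-61, 5676, -66]
14. DUP -> [-61, 5676, -66, -66]
15. PUSH 64 -> [-61, 5676, -66, -66, 64]
16. SWAP -> [-61, 5676, -66, 64, -66]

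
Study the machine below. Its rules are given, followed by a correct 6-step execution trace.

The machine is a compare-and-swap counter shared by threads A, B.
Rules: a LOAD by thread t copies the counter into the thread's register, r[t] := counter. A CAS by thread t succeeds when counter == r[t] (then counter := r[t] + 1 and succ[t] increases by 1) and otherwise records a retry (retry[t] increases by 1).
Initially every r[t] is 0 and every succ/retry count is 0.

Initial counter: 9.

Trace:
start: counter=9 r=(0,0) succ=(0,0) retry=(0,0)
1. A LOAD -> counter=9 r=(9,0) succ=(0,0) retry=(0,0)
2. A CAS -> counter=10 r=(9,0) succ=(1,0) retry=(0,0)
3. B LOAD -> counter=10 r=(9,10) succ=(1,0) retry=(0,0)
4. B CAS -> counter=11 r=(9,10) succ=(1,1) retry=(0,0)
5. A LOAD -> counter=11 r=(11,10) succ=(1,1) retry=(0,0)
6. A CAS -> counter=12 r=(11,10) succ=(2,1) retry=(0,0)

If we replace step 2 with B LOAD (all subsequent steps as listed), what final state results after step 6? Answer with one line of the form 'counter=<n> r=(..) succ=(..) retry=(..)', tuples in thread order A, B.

counter=11 r=(10,9) succ=(1,1) retry=(0,0)

(re-executing from step 2 with the substitution; state before step 2: counter=9 r=(9,0) succ=(0,0) retry=(0,0))
2. B LOAD -> counter=9 r=(9,9) succ=(0,0) retry=(0,0)
3. B LOAD -> counter=9 r=(9,9) succ=(0,0) retry=(0,0)
4. B CAS -> counter=10 r=(9,9) succ=(0,1) retry=(0,0)
5. A LOAD -> counter=10 r=(10,9) succ=(0,1) retry=(0,0)
6. A CAS -> counter=11 r=(10,9) succ=(1,1) retry=(0,0)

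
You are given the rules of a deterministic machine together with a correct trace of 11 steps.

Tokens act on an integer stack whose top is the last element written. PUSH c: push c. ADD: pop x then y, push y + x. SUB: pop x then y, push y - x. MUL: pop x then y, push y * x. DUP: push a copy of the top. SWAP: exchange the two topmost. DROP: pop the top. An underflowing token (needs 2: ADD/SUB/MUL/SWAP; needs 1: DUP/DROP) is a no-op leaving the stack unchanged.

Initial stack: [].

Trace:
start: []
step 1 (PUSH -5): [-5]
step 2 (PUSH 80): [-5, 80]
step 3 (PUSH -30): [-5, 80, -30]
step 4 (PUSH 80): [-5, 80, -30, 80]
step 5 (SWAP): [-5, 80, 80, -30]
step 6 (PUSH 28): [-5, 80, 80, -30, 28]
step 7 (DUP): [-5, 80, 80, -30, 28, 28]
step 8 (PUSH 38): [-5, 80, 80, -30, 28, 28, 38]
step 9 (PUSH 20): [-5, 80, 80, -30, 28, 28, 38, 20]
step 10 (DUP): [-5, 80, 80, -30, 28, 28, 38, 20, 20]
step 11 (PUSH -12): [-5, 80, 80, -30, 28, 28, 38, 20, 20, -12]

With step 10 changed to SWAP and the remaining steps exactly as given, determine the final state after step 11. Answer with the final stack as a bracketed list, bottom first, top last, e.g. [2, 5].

(re-executing from step 10 with the substitution; state before step 10: [-5, 80, 80, -30, 28, 28, 38, 20])
step 10 (SWAP): [-5, 80, 80, -30, 28, 28, 20, 38]
step 11 (PUSH -12): [-5, 80, 80, -30, 28, 28, 20, 38, -12]

[-5, 80, 80, -30, 28, 28, 20, 38, -12]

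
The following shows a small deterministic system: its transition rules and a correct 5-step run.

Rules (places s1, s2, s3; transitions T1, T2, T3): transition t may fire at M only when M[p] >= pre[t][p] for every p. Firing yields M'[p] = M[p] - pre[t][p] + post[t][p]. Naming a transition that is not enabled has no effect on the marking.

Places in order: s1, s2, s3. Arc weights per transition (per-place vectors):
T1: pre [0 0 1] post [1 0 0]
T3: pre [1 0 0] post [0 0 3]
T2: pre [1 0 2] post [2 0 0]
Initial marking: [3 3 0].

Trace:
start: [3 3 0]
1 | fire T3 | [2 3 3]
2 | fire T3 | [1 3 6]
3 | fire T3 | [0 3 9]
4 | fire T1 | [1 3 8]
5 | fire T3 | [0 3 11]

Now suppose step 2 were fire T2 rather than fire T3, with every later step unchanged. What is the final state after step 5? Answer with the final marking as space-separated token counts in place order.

(re-executing from step 2 with the substitution; state before step 2: [2 3 3])
2 | fire T2 | [3 3 1]
3 | fire T3 | [2 3 4]
4 | fire T1 | [3 3 3]
5 | fire T3 | [2 3 6]

2 3 6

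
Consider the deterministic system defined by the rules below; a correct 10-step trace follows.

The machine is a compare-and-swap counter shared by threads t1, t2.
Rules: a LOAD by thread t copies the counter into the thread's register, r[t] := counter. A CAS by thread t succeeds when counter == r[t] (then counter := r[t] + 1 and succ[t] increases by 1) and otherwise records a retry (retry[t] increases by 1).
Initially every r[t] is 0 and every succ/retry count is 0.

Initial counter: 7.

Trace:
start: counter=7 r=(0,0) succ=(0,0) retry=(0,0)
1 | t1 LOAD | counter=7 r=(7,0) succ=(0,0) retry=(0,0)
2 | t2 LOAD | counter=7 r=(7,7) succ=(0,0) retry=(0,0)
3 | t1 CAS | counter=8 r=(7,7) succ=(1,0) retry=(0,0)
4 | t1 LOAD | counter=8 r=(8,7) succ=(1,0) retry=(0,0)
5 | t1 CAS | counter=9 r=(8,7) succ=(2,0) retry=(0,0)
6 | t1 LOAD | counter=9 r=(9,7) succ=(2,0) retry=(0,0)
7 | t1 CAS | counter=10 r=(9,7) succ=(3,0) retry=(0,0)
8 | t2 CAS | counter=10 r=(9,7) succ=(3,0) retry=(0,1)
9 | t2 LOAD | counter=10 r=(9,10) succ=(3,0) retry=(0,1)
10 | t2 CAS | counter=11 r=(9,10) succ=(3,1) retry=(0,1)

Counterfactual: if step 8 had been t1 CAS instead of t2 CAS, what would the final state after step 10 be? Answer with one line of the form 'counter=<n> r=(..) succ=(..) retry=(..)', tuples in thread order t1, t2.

counter=11 r=(9,10) succ=(3,1) retry=(1,0)

(re-executing from step 8 with the substitution; state before step 8: counter=10 r=(9,7) succ=(3,0) retry=(0,0))
8 | t1 CAS | counter=10 r=(9,7) succ=(3,0) retry=(1,0)
9 | t2 LOAD | counter=10 r=(9,10) succ=(3,0) retry=(1,0)
10 | t2 CAS | counter=11 r=(9,10) succ=(3,1) retry=(1,0)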